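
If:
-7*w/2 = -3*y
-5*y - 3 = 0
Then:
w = -18/35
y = -3/5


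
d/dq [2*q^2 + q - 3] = 4*q + 1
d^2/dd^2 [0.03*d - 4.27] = 0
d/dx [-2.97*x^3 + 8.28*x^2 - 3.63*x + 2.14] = -8.91*x^2 + 16.56*x - 3.63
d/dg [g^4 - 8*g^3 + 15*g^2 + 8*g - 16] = 4*g^3 - 24*g^2 + 30*g + 8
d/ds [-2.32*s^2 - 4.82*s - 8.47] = -4.64*s - 4.82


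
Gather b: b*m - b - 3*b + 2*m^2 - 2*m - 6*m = b*(m - 4) + 2*m^2 - 8*m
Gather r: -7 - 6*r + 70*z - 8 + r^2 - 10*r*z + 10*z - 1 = r^2 + r*(-10*z - 6) + 80*z - 16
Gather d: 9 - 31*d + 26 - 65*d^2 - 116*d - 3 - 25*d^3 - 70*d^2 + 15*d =-25*d^3 - 135*d^2 - 132*d + 32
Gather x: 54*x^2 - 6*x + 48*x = 54*x^2 + 42*x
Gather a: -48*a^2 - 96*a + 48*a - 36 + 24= -48*a^2 - 48*a - 12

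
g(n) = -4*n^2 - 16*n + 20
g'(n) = -8*n - 16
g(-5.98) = -27.36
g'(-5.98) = 31.84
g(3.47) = -83.68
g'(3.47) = -43.76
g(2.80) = -56.16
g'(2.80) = -38.40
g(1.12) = -2.94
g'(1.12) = -24.96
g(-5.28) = -7.03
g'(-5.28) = 26.24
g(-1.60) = 35.36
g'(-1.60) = -3.20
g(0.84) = 3.74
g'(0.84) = -22.72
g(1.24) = -5.99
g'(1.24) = -25.92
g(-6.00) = -28.00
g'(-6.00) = 32.00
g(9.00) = -448.00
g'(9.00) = -88.00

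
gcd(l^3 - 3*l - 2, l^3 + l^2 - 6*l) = l - 2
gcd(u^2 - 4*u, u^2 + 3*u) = u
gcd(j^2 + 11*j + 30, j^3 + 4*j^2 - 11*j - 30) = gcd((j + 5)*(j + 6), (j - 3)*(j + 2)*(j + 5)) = j + 5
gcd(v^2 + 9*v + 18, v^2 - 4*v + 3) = 1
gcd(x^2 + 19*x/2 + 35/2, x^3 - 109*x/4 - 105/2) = x + 5/2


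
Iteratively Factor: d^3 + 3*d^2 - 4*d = (d - 1)*(d^2 + 4*d) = (d - 1)*(d + 4)*(d)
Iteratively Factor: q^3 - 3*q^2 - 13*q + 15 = (q - 5)*(q^2 + 2*q - 3) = (q - 5)*(q - 1)*(q + 3)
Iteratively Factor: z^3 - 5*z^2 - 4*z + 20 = (z - 2)*(z^2 - 3*z - 10) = (z - 2)*(z + 2)*(z - 5)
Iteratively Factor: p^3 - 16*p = (p - 4)*(p^2 + 4*p) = (p - 4)*(p + 4)*(p)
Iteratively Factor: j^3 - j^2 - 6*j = (j + 2)*(j^2 - 3*j) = j*(j + 2)*(j - 3)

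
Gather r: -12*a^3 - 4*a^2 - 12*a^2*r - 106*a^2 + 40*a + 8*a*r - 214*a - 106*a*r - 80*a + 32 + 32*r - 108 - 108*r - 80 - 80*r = -12*a^3 - 110*a^2 - 254*a + r*(-12*a^2 - 98*a - 156) - 156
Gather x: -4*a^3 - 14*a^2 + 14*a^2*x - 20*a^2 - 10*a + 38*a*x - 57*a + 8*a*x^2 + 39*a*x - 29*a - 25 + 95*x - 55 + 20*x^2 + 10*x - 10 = -4*a^3 - 34*a^2 - 96*a + x^2*(8*a + 20) + x*(14*a^2 + 77*a + 105) - 90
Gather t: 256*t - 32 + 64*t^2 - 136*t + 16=64*t^2 + 120*t - 16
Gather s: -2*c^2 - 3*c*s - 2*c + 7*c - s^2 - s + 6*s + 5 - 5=-2*c^2 + 5*c - s^2 + s*(5 - 3*c)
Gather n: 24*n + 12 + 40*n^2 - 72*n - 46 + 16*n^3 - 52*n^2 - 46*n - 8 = 16*n^3 - 12*n^2 - 94*n - 42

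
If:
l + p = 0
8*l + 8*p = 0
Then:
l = -p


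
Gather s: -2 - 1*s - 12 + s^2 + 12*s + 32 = s^2 + 11*s + 18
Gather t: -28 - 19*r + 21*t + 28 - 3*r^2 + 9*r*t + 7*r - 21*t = -3*r^2 + 9*r*t - 12*r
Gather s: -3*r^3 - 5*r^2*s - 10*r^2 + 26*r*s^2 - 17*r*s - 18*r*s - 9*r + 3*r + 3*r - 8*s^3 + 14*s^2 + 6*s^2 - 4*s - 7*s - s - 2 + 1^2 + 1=-3*r^3 - 10*r^2 - 3*r - 8*s^3 + s^2*(26*r + 20) + s*(-5*r^2 - 35*r - 12)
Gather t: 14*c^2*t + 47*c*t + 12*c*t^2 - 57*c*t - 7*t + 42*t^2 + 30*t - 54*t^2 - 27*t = t^2*(12*c - 12) + t*(14*c^2 - 10*c - 4)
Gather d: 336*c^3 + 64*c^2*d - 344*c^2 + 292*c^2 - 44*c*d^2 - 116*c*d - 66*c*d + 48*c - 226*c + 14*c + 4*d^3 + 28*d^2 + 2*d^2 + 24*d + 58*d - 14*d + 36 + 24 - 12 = 336*c^3 - 52*c^2 - 164*c + 4*d^3 + d^2*(30 - 44*c) + d*(64*c^2 - 182*c + 68) + 48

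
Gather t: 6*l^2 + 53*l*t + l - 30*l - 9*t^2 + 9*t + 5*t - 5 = 6*l^2 - 29*l - 9*t^2 + t*(53*l + 14) - 5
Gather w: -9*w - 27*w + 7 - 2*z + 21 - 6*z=-36*w - 8*z + 28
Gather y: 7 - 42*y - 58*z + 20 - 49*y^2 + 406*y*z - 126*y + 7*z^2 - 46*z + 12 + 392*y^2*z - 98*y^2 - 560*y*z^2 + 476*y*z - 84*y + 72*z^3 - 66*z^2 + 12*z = y^2*(392*z - 147) + y*(-560*z^2 + 882*z - 252) + 72*z^3 - 59*z^2 - 92*z + 39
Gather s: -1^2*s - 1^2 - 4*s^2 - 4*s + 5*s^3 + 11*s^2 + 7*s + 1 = 5*s^3 + 7*s^2 + 2*s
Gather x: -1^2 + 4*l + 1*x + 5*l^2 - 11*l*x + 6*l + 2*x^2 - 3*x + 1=5*l^2 + 10*l + 2*x^2 + x*(-11*l - 2)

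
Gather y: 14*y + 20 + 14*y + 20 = 28*y + 40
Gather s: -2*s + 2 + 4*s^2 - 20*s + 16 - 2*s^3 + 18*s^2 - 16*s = -2*s^3 + 22*s^2 - 38*s + 18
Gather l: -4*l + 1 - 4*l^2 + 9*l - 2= -4*l^2 + 5*l - 1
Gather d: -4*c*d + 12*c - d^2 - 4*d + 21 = 12*c - d^2 + d*(-4*c - 4) + 21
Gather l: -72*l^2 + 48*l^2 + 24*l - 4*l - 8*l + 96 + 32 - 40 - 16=-24*l^2 + 12*l + 72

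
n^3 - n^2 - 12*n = n*(n - 4)*(n + 3)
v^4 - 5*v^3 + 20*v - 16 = (v - 4)*(v - 2)*(v - 1)*(v + 2)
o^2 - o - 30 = (o - 6)*(o + 5)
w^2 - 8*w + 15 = (w - 5)*(w - 3)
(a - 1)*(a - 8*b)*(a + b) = a^3 - 7*a^2*b - a^2 - 8*a*b^2 + 7*a*b + 8*b^2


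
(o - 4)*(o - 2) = o^2 - 6*o + 8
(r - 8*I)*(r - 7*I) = r^2 - 15*I*r - 56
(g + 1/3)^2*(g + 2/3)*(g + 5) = g^4 + 19*g^3/3 + 65*g^2/9 + 77*g/27 + 10/27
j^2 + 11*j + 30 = (j + 5)*(j + 6)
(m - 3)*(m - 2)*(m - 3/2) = m^3 - 13*m^2/2 + 27*m/2 - 9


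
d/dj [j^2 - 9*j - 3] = 2*j - 9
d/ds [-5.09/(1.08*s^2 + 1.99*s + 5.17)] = (10.9944*s + 10.1291)/(1.08*s^2 + 1.99*s + 5.17)^2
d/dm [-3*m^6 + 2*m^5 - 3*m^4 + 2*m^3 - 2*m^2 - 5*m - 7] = -18*m^5 + 10*m^4 - 12*m^3 + 6*m^2 - 4*m - 5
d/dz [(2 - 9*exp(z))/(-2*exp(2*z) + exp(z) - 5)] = (-(4*exp(z) - 1)*(9*exp(z) - 2) + 18*exp(2*z) - 9*exp(z) + 45)*exp(z)/(2*exp(2*z) - exp(z) + 5)^2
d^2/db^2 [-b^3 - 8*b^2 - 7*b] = -6*b - 16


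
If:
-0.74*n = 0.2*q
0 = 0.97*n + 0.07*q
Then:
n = 0.00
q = 0.00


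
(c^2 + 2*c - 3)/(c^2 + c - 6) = (c - 1)/(c - 2)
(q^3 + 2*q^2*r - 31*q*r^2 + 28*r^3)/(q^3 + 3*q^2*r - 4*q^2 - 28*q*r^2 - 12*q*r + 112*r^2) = (q - r)/(q - 4)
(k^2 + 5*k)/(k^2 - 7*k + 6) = k*(k + 5)/(k^2 - 7*k + 6)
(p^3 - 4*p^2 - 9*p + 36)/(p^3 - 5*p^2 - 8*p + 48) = (p - 3)/(p - 4)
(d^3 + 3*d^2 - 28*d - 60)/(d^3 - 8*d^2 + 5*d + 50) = (d + 6)/(d - 5)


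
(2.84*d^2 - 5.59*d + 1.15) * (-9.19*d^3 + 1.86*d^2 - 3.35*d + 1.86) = -26.0996*d^5 + 56.6545*d^4 - 30.4799*d^3 + 26.1479*d^2 - 14.2499*d + 2.139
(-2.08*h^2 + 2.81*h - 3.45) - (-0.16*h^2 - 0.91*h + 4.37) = -1.92*h^2 + 3.72*h - 7.82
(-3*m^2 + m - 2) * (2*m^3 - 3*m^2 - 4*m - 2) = -6*m^5 + 11*m^4 + 5*m^3 + 8*m^2 + 6*m + 4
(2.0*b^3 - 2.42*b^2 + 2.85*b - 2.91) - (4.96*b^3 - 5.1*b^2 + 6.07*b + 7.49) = -2.96*b^3 + 2.68*b^2 - 3.22*b - 10.4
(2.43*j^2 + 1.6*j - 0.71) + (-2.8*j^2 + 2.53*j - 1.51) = -0.37*j^2 + 4.13*j - 2.22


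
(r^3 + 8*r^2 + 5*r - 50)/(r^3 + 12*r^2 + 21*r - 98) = (r^2 + 10*r + 25)/(r^2 + 14*r + 49)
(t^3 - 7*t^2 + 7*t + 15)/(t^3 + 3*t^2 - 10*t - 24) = (t^2 - 4*t - 5)/(t^2 + 6*t + 8)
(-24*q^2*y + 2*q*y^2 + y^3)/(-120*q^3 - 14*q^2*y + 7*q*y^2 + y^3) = y/(5*q + y)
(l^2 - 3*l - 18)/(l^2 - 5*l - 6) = (l + 3)/(l + 1)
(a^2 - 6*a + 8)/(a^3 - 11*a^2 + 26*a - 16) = (a - 4)/(a^2 - 9*a + 8)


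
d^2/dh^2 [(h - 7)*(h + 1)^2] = 6*h - 10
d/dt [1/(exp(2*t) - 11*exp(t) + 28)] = (11 - 2*exp(t))*exp(t)/(exp(2*t) - 11*exp(t) + 28)^2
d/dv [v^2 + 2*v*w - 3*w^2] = 2*v + 2*w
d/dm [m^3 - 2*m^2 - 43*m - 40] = 3*m^2 - 4*m - 43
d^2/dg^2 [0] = 0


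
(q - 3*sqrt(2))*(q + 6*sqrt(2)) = q^2 + 3*sqrt(2)*q - 36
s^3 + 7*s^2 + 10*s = s*(s + 2)*(s + 5)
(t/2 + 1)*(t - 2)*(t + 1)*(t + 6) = t^4/2 + 7*t^3/2 + t^2 - 14*t - 12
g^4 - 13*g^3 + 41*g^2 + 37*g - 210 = (g - 7)*(g - 5)*(g - 3)*(g + 2)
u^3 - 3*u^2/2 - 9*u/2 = u*(u - 3)*(u + 3/2)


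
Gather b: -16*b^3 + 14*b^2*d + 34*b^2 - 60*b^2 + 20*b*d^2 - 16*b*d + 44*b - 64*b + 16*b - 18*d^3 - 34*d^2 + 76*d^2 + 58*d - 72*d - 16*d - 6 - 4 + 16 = -16*b^3 + b^2*(14*d - 26) + b*(20*d^2 - 16*d - 4) - 18*d^3 + 42*d^2 - 30*d + 6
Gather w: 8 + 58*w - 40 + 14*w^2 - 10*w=14*w^2 + 48*w - 32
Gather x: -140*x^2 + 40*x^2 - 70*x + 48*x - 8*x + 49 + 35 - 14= -100*x^2 - 30*x + 70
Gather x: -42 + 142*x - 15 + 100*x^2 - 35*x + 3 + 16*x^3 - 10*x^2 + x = 16*x^3 + 90*x^2 + 108*x - 54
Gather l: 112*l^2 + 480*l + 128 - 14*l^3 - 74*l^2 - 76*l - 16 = -14*l^3 + 38*l^2 + 404*l + 112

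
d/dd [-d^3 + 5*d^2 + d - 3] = -3*d^2 + 10*d + 1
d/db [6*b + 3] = 6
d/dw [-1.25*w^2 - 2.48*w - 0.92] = -2.5*w - 2.48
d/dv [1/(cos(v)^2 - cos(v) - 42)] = (2*cos(v) - 1)*sin(v)/(sin(v)^2 + cos(v) + 41)^2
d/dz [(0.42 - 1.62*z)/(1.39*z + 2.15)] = (-5.652852*z - 8.74362)/(1.39*z + 2.15)^3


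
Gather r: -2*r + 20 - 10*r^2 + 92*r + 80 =-10*r^2 + 90*r + 100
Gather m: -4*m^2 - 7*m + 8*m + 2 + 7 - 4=-4*m^2 + m + 5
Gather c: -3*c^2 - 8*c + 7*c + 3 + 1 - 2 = -3*c^2 - c + 2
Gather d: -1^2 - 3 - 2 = -6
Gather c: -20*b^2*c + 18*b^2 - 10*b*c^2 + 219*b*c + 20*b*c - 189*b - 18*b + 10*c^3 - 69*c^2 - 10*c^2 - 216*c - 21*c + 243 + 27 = 18*b^2 - 207*b + 10*c^3 + c^2*(-10*b - 79) + c*(-20*b^2 + 239*b - 237) + 270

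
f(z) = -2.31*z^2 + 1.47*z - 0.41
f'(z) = 1.47 - 4.62*z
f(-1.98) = -12.38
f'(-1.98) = 10.62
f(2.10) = -7.51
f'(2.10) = -8.23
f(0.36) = -0.18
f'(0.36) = -0.19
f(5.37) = -59.13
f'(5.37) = -23.34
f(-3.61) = -35.82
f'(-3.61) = 18.15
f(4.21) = -35.16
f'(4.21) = -17.98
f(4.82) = -46.99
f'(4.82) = -20.80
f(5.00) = -50.81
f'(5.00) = -21.63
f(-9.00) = -200.75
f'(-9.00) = 43.05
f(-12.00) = -350.69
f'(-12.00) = 56.91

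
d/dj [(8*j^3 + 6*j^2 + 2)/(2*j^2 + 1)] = 4*j*(4*j^3 + 6*j + 1)/(4*j^4 + 4*j^2 + 1)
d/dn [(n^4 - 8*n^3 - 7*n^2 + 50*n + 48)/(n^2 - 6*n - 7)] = 2*(n^3 - 15*n^2 + 63*n - 31)/(n^2 - 14*n + 49)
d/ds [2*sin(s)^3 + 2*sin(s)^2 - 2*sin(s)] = 2*(3*sin(s)^2 + 2*sin(s) - 1)*cos(s)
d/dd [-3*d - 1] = -3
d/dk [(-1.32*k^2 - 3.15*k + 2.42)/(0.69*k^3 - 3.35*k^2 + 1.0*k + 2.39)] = (0.9108*k^4 + 4.347*k^3 - 16.8819*k^2 + 9.9044*k - 9.9485)/(0.4761*k^6 - 4.623*k^5 + 12.6025*k^4 - 3.4018*k^3 - 15.013*k^2 + 4.78*k + 5.7121)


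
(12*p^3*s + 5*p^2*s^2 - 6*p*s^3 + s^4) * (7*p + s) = 84*p^4*s + 47*p^3*s^2 - 37*p^2*s^3 + p*s^4 + s^5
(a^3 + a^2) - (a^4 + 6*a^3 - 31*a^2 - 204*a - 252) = -a^4 - 5*a^3 + 32*a^2 + 204*a + 252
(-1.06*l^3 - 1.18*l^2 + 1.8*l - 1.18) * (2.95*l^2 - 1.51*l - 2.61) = -3.127*l^5 - 1.8804*l^4 + 9.8584*l^3 - 3.1192*l^2 - 2.9162*l + 3.0798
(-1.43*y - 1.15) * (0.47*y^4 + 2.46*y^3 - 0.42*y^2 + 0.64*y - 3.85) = -0.6721*y^5 - 4.0583*y^4 - 2.2284*y^3 - 0.4322*y^2 + 4.7695*y + 4.4275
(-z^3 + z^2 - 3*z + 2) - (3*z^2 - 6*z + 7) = -z^3 - 2*z^2 + 3*z - 5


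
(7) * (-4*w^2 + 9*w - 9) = -28*w^2 + 63*w - 63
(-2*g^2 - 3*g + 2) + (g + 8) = -2*g^2 - 2*g + 10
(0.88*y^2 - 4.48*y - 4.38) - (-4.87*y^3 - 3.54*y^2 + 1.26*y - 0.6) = 4.87*y^3 + 4.42*y^2 - 5.74*y - 3.78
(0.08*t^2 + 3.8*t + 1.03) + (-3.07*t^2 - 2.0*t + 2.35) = -2.99*t^2 + 1.8*t + 3.38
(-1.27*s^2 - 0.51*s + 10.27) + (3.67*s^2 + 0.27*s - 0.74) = 2.4*s^2 - 0.24*s + 9.53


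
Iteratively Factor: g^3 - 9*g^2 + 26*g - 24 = (g - 4)*(g^2 - 5*g + 6) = (g - 4)*(g - 2)*(g - 3)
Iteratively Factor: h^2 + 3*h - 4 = (h + 4)*(h - 1)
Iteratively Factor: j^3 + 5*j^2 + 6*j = (j)*(j^2 + 5*j + 6) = j*(j + 3)*(j + 2)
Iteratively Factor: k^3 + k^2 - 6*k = (k + 3)*(k^2 - 2*k) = (k - 2)*(k + 3)*(k)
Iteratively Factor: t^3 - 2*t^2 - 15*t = (t - 5)*(t^2 + 3*t) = (t - 5)*(t + 3)*(t)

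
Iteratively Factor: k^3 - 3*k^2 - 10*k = (k - 5)*(k^2 + 2*k) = (k - 5)*(k + 2)*(k)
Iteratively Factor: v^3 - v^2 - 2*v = (v - 2)*(v^2 + v) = (v - 2)*(v + 1)*(v)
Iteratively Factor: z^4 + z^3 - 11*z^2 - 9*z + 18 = (z + 2)*(z^3 - z^2 - 9*z + 9) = (z + 2)*(z + 3)*(z^2 - 4*z + 3) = (z - 1)*(z + 2)*(z + 3)*(z - 3)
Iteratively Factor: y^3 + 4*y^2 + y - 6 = (y + 2)*(y^2 + 2*y - 3) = (y - 1)*(y + 2)*(y + 3)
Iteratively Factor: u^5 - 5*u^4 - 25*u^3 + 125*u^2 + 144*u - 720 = (u - 3)*(u^4 - 2*u^3 - 31*u^2 + 32*u + 240) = (u - 4)*(u - 3)*(u^3 + 2*u^2 - 23*u - 60) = (u - 4)*(u - 3)*(u + 3)*(u^2 - u - 20) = (u - 4)*(u - 3)*(u + 3)*(u + 4)*(u - 5)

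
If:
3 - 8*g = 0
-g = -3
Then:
No Solution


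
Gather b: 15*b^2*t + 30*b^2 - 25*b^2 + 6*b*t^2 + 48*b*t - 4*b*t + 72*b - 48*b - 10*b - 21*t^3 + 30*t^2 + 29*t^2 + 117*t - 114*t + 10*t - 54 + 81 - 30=b^2*(15*t + 5) + b*(6*t^2 + 44*t + 14) - 21*t^3 + 59*t^2 + 13*t - 3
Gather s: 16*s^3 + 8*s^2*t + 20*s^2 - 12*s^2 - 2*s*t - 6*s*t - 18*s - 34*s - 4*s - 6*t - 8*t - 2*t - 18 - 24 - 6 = 16*s^3 + s^2*(8*t + 8) + s*(-8*t - 56) - 16*t - 48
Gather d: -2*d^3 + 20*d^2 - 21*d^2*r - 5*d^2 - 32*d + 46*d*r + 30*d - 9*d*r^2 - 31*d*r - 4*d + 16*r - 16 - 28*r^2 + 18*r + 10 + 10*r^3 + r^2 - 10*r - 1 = -2*d^3 + d^2*(15 - 21*r) + d*(-9*r^2 + 15*r - 6) + 10*r^3 - 27*r^2 + 24*r - 7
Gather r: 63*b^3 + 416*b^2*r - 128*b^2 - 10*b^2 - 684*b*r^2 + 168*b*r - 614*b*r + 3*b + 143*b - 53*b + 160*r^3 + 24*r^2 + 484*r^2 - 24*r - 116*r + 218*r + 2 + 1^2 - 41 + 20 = 63*b^3 - 138*b^2 + 93*b + 160*r^3 + r^2*(508 - 684*b) + r*(416*b^2 - 446*b + 78) - 18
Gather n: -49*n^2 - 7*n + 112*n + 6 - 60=-49*n^2 + 105*n - 54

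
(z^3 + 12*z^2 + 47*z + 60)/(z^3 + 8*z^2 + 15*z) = (z + 4)/z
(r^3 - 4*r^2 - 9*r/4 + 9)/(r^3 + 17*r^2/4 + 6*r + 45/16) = 4*(2*r^2 - 11*r + 12)/(8*r^2 + 22*r + 15)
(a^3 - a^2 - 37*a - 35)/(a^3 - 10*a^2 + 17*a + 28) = (a + 5)/(a - 4)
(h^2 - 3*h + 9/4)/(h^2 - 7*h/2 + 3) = (h - 3/2)/(h - 2)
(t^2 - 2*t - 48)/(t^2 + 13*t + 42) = (t - 8)/(t + 7)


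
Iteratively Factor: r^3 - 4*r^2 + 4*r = (r - 2)*(r^2 - 2*r) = r*(r - 2)*(r - 2)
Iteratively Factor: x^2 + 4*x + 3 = (x + 1)*(x + 3)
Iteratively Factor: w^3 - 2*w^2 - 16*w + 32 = (w + 4)*(w^2 - 6*w + 8) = (w - 4)*(w + 4)*(w - 2)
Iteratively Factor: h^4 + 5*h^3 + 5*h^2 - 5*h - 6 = (h + 2)*(h^3 + 3*h^2 - h - 3) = (h + 1)*(h + 2)*(h^2 + 2*h - 3) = (h - 1)*(h + 1)*(h + 2)*(h + 3)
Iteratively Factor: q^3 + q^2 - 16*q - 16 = (q + 4)*(q^2 - 3*q - 4) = (q - 4)*(q + 4)*(q + 1)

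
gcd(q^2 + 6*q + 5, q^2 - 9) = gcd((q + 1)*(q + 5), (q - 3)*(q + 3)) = 1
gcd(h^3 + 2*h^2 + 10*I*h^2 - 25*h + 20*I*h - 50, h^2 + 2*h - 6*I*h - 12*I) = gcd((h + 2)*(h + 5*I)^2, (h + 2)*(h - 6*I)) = h + 2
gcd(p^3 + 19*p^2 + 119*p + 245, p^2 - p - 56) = p + 7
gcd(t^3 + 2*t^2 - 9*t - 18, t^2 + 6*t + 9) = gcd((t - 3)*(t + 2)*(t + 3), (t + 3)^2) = t + 3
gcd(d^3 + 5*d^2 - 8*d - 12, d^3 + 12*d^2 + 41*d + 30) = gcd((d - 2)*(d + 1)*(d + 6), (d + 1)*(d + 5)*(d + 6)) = d^2 + 7*d + 6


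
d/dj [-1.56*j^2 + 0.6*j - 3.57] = 0.6 - 3.12*j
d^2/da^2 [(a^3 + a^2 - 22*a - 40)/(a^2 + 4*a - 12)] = 4*(a^3 - 114*a^2 - 420*a - 1016)/(a^6 + 12*a^5 + 12*a^4 - 224*a^3 - 144*a^2 + 1728*a - 1728)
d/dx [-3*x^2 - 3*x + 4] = -6*x - 3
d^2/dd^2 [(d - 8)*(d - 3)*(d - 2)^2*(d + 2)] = 20*d^3 - 156*d^2 + 252*d + 8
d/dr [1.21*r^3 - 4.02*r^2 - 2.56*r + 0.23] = 3.63*r^2 - 8.04*r - 2.56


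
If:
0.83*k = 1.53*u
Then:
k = 1.8433734939759*u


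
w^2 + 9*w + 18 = (w + 3)*(w + 6)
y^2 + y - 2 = (y - 1)*(y + 2)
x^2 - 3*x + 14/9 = (x - 7/3)*(x - 2/3)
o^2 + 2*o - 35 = (o - 5)*(o + 7)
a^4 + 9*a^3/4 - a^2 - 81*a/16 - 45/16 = (a - 3/2)*(a + 1)*(a + 5/4)*(a + 3/2)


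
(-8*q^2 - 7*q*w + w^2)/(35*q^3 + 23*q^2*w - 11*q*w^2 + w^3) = (-8*q + w)/(35*q^2 - 12*q*w + w^2)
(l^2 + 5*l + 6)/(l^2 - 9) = (l + 2)/(l - 3)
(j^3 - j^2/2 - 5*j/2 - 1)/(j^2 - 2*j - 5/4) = 2*(j^2 - j - 2)/(2*j - 5)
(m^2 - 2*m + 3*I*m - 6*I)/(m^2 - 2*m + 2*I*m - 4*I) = (m + 3*I)/(m + 2*I)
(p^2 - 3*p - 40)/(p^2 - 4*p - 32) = (p + 5)/(p + 4)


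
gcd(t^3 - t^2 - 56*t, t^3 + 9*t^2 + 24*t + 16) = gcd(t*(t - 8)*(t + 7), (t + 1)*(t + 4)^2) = 1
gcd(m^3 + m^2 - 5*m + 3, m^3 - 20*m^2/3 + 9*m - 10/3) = m - 1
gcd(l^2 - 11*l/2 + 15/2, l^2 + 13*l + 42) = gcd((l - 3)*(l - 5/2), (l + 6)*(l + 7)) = 1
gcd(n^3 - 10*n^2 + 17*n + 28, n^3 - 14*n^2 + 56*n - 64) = n - 4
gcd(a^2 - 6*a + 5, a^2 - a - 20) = a - 5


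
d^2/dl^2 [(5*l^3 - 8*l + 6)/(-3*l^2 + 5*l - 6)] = 2*(37*l^3 + 288*l^2 - 702*l + 198)/(27*l^6 - 135*l^5 + 387*l^4 - 665*l^3 + 774*l^2 - 540*l + 216)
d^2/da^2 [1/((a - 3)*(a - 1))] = 2*((a - 3)^2 + (a - 3)*(a - 1) + (a - 1)^2)/((a - 3)^3*(a - 1)^3)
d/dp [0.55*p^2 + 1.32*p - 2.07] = 1.1*p + 1.32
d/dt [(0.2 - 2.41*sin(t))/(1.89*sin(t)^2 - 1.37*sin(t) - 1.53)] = (4.5549*sin(t)^2 - 0.756*sin(t) + 3.9613)*cos(t)/(3.5721*sin(t)^4 - 5.1786*sin(t)^3 - 3.9065*sin(t)^2 + 4.1922*sin(t) + 2.3409)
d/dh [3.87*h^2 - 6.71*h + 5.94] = 7.74*h - 6.71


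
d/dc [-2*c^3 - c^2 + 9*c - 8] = -6*c^2 - 2*c + 9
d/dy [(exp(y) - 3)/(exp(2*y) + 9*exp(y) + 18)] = (-(exp(y) - 3)*(2*exp(y) + 9) + exp(2*y) + 9*exp(y) + 18)*exp(y)/(exp(2*y) + 9*exp(y) + 18)^2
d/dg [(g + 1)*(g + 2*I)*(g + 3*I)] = 3*g^2 + g*(2 + 10*I) - 6 + 5*I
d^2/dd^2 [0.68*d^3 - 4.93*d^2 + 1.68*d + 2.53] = 4.08*d - 9.86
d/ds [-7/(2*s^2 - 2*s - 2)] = 7*(2*s - 1)/(2*(-s^2 + s + 1)^2)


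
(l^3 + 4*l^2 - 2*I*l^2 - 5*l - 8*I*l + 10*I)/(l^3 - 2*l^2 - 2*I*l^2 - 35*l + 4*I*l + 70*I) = (l - 1)/(l - 7)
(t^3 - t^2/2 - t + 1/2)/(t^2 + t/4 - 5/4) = 2*(2*t^2 + t - 1)/(4*t + 5)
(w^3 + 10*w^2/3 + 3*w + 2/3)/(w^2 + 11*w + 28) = (3*w^3 + 10*w^2 + 9*w + 2)/(3*(w^2 + 11*w + 28))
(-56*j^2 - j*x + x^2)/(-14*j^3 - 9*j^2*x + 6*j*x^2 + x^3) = (-8*j + x)/(-2*j^2 - j*x + x^2)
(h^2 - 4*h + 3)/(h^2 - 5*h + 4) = (h - 3)/(h - 4)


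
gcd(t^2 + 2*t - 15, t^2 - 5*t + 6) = t - 3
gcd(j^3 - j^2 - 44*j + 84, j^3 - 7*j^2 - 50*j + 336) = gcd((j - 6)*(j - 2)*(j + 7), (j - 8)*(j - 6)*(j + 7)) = j^2 + j - 42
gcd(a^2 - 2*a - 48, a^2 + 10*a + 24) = a + 6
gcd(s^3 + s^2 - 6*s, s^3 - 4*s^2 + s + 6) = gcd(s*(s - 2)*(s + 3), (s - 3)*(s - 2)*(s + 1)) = s - 2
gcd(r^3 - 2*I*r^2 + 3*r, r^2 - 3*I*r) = r^2 - 3*I*r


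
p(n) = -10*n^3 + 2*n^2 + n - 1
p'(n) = -30*n^2 + 4*n + 1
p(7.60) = -4267.64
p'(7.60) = -1701.40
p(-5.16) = 1420.97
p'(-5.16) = -818.41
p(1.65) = -38.83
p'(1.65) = -74.08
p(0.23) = -0.79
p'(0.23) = 0.33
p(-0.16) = -1.07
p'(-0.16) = -0.41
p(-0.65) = 1.94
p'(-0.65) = -14.28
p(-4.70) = 1076.71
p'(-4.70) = -680.50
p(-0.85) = 5.74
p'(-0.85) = -24.08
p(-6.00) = 2225.00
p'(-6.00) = -1103.00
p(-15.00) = 34184.00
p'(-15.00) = -6809.00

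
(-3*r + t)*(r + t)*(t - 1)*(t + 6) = -3*r^2*t^2 - 15*r^2*t + 18*r^2 - 2*r*t^3 - 10*r*t^2 + 12*r*t + t^4 + 5*t^3 - 6*t^2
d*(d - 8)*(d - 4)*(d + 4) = d^4 - 8*d^3 - 16*d^2 + 128*d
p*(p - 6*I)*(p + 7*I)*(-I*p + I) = -I*p^4 + p^3 + I*p^3 - p^2 - 42*I*p^2 + 42*I*p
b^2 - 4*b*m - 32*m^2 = (b - 8*m)*(b + 4*m)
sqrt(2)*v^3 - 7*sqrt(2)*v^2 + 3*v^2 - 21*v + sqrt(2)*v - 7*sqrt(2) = (v - 7)*(v + sqrt(2))*(sqrt(2)*v + 1)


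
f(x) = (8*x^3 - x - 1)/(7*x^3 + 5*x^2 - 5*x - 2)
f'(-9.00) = 0.01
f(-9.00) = 1.25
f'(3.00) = 0.03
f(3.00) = 0.98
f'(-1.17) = 508.65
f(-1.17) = 24.46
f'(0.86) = -8.99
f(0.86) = 1.74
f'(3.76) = 0.02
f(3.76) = 1.00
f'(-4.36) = 0.09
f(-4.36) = 1.42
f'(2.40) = 0.02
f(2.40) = 0.96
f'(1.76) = -0.02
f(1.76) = 0.95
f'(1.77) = -0.01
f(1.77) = 0.95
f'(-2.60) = 0.46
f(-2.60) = 1.78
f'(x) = (24*x^2 - 1)/(7*x^3 + 5*x^2 - 5*x - 2) + (-21*x^2 - 10*x + 5)*(8*x^3 - x - 1)/(7*x^3 + 5*x^2 - 5*x - 2)^2 = (40*x^4 - 66*x^3 - 22*x^2 + 10*x - 3)/(49*x^6 + 70*x^5 - 45*x^4 - 78*x^3 + 5*x^2 + 20*x + 4)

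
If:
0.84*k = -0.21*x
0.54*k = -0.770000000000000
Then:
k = -1.43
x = 5.70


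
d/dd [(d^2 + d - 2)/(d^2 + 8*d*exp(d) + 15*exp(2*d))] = ((2*d + 1)*(d^2 + 8*d*exp(d) + 15*exp(2*d)) - 2*(d^2 + d - 2)*(4*d*exp(d) + d + 15*exp(2*d) + 4*exp(d)))/(d^2 + 8*d*exp(d) + 15*exp(2*d))^2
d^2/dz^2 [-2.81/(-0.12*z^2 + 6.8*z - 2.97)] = (-0.080928*z^2 + 4.58592*z + 2.81*(0.24*z - 6.8)*(0.48*z - 13.6) - 2.002968)/(0.12*z^2 - 6.8*z + 2.97)^3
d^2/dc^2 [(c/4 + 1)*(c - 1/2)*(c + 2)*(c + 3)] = 3*c^2 + 51*c/4 + 43/4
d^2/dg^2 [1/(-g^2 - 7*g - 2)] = 2*(g^2 + 7*g - (2*g + 7)^2 + 2)/(g^2 + 7*g + 2)^3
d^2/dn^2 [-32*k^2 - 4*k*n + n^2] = 2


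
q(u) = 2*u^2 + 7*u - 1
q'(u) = 4*u + 7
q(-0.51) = -4.05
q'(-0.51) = 4.96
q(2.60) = 30.72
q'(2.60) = 17.40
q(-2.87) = -4.62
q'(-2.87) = -4.48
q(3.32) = 44.28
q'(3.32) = 20.28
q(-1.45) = -6.94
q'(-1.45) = 1.20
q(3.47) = 47.37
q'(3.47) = 20.88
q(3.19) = 41.68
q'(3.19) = 19.76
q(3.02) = 38.38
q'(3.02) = 19.08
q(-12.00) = 203.00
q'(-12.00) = -41.00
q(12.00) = 371.00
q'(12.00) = 55.00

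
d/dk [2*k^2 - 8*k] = 4*k - 8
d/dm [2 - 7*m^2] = -14*m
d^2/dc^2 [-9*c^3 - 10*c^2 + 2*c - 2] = -54*c - 20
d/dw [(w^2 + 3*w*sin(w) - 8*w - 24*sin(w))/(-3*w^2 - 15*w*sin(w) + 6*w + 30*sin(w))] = 2*(w^3*cos(w) - w^2*sin(w) - 10*w^2*cos(w) - 3*w^2 - 14*w*sin(w) + 16*w*cos(w) - 45*sin(w)^2 - 16*sin(w))/(3*(w - 2)^2*(w + 5*sin(w))^2)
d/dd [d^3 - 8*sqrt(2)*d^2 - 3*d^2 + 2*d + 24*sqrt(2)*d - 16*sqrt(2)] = 3*d^2 - 16*sqrt(2)*d - 6*d + 2 + 24*sqrt(2)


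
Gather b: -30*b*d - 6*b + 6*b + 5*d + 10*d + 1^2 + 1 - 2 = -30*b*d + 15*d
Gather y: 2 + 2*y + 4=2*y + 6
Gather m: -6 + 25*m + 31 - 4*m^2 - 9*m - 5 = -4*m^2 + 16*m + 20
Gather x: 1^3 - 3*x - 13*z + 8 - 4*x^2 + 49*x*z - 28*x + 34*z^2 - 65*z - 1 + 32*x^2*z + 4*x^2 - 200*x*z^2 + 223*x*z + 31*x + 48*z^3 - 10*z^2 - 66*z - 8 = 32*x^2*z + x*(-200*z^2 + 272*z) + 48*z^3 + 24*z^2 - 144*z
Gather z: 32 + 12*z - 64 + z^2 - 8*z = z^2 + 4*z - 32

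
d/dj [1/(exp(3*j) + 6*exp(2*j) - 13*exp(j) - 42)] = (-3*exp(2*j) - 12*exp(j) + 13)*exp(j)/(exp(3*j) + 6*exp(2*j) - 13*exp(j) - 42)^2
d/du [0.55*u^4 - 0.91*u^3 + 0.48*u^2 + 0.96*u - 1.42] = 2.2*u^3 - 2.73*u^2 + 0.96*u + 0.96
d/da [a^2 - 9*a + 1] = 2*a - 9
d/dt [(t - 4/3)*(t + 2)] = 2*t + 2/3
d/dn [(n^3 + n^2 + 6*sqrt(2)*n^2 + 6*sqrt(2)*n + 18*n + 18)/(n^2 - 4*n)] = (n^4 - 8*n^3 - 30*sqrt(2)*n^2 - 22*n^2 - 36*n + 72)/(n^2*(n^2 - 8*n + 16))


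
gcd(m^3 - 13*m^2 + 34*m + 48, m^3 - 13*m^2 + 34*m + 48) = m^3 - 13*m^2 + 34*m + 48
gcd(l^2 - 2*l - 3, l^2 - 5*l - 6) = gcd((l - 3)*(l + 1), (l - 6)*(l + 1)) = l + 1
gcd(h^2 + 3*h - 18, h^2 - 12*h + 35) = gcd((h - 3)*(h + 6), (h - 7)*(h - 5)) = 1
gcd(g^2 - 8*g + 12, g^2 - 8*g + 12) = g^2 - 8*g + 12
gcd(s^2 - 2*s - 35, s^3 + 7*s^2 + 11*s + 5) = s + 5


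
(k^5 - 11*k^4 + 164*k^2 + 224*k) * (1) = k^5 - 11*k^4 + 164*k^2 + 224*k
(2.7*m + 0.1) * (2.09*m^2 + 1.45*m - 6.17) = 5.643*m^3 + 4.124*m^2 - 16.514*m - 0.617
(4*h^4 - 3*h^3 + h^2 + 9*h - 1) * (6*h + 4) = 24*h^5 - 2*h^4 - 6*h^3 + 58*h^2 + 30*h - 4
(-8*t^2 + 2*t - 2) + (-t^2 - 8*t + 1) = -9*t^2 - 6*t - 1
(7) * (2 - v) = 14 - 7*v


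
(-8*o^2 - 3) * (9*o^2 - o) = -72*o^4 + 8*o^3 - 27*o^2 + 3*o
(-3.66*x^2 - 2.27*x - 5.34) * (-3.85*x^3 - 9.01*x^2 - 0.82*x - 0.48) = 14.091*x^5 + 41.7161*x^4 + 44.0129*x^3 + 51.7316*x^2 + 5.4684*x + 2.5632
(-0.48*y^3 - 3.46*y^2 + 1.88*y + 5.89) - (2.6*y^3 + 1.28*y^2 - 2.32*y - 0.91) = -3.08*y^3 - 4.74*y^2 + 4.2*y + 6.8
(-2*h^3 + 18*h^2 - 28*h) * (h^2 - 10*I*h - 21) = -2*h^5 + 18*h^4 + 20*I*h^4 + 14*h^3 - 180*I*h^3 - 378*h^2 + 280*I*h^2 + 588*h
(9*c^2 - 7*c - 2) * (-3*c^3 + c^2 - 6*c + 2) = -27*c^5 + 30*c^4 - 55*c^3 + 58*c^2 - 2*c - 4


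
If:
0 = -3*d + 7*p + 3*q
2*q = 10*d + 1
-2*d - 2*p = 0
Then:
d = -3/10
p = 3/10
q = -1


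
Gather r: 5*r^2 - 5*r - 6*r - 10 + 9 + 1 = 5*r^2 - 11*r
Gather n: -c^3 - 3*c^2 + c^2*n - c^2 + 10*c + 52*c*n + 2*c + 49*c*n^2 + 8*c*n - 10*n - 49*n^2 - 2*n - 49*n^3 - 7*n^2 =-c^3 - 4*c^2 + 12*c - 49*n^3 + n^2*(49*c - 56) + n*(c^2 + 60*c - 12)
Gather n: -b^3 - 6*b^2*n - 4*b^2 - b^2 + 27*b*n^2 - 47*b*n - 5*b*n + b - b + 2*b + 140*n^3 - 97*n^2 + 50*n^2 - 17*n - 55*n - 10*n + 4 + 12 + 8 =-b^3 - 5*b^2 + 2*b + 140*n^3 + n^2*(27*b - 47) + n*(-6*b^2 - 52*b - 82) + 24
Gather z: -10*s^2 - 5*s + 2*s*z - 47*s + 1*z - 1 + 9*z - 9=-10*s^2 - 52*s + z*(2*s + 10) - 10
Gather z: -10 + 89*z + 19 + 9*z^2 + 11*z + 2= 9*z^2 + 100*z + 11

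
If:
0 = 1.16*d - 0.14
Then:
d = 0.12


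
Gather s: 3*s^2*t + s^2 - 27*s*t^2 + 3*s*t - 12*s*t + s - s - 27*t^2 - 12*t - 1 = s^2*(3*t + 1) + s*(-27*t^2 - 9*t) - 27*t^2 - 12*t - 1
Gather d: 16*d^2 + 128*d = 16*d^2 + 128*d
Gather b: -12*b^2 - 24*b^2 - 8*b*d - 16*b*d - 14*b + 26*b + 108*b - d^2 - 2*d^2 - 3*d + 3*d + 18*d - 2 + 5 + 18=-36*b^2 + b*(120 - 24*d) - 3*d^2 + 18*d + 21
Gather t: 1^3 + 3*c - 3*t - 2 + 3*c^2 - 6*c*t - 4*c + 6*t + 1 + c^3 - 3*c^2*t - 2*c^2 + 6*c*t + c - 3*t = c^3 - 3*c^2*t + c^2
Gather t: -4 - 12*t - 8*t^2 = -8*t^2 - 12*t - 4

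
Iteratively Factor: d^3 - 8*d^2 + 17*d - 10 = (d - 2)*(d^2 - 6*d + 5) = (d - 2)*(d - 1)*(d - 5)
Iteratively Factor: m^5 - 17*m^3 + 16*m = (m - 4)*(m^4 + 4*m^3 - m^2 - 4*m) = m*(m - 4)*(m^3 + 4*m^2 - m - 4) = m*(m - 4)*(m - 1)*(m^2 + 5*m + 4) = m*(m - 4)*(m - 1)*(m + 1)*(m + 4)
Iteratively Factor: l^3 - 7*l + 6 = (l - 2)*(l^2 + 2*l - 3) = (l - 2)*(l - 1)*(l + 3)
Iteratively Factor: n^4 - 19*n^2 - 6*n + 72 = (n + 3)*(n^3 - 3*n^2 - 10*n + 24) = (n + 3)^2*(n^2 - 6*n + 8) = (n - 2)*(n + 3)^2*(n - 4)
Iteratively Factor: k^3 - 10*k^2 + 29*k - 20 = (k - 1)*(k^2 - 9*k + 20) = (k - 5)*(k - 1)*(k - 4)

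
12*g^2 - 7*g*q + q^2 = (-4*g + q)*(-3*g + q)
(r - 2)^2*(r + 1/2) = r^3 - 7*r^2/2 + 2*r + 2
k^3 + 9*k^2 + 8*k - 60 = (k - 2)*(k + 5)*(k + 6)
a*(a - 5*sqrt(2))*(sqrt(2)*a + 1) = sqrt(2)*a^3 - 9*a^2 - 5*sqrt(2)*a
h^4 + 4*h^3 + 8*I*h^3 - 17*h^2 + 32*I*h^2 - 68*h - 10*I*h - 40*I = (h + 4)*(h + I)*(h + 2*I)*(h + 5*I)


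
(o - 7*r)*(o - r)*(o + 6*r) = o^3 - 2*o^2*r - 41*o*r^2 + 42*r^3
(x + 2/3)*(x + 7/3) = x^2 + 3*x + 14/9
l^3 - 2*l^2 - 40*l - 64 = (l - 8)*(l + 2)*(l + 4)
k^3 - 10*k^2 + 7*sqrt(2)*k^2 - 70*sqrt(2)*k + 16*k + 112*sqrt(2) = (k - 8)*(k - 2)*(k + 7*sqrt(2))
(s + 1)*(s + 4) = s^2 + 5*s + 4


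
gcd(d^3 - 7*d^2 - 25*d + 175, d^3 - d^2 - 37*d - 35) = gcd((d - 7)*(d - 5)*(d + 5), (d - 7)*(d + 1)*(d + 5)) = d^2 - 2*d - 35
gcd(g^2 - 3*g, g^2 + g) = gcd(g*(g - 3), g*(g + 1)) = g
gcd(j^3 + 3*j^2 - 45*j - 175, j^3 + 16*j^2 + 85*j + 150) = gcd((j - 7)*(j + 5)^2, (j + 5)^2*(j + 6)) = j^2 + 10*j + 25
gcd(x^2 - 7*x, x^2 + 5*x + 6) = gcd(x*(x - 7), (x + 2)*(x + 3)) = 1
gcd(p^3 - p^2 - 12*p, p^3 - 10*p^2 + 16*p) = p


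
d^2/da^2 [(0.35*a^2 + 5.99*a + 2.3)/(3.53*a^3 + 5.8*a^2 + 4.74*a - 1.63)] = (8.72263000000001*a^6 + 447.844746*a^5 + 1044.61878*a^4 + 964.948354*a^3 + 1128.580092*a^2 + 798.57018*a + 241.259066)/(43.986977*a^9 + 216.81966*a^8 + 533.441598*a^7 + 716.458759*a^6 + 516.056964*a^5 + 62.795724*a^4 - 134.238765*a^3 - 63.636504*a^2 + 37.781118*a - 4.330747)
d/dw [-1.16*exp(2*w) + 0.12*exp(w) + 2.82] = (0.12 - 2.32*exp(w))*exp(w)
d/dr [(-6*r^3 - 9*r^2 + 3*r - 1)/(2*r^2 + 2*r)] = (-3*r^4 - 6*r^3 - 6*r^2 + r + 1/2)/(r^2*(r^2 + 2*r + 1))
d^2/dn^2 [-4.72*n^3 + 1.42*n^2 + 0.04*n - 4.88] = 2.84 - 28.32*n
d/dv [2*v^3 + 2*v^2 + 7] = 2*v*(3*v + 2)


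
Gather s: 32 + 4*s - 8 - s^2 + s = -s^2 + 5*s + 24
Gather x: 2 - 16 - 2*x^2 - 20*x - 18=-2*x^2 - 20*x - 32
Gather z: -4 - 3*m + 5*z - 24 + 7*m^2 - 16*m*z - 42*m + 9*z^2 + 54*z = 7*m^2 - 45*m + 9*z^2 + z*(59 - 16*m) - 28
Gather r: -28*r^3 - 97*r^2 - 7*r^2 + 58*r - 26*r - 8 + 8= -28*r^3 - 104*r^2 + 32*r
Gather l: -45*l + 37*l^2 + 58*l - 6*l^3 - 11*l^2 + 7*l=-6*l^3 + 26*l^2 + 20*l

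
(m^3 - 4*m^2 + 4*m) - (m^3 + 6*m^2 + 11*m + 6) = -10*m^2 - 7*m - 6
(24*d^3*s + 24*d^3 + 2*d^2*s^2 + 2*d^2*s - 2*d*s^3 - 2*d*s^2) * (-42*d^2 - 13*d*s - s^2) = -1008*d^5*s - 1008*d^5 - 396*d^4*s^2 - 396*d^4*s + 34*d^3*s^3 + 34*d^3*s^2 + 24*d^2*s^4 + 24*d^2*s^3 + 2*d*s^5 + 2*d*s^4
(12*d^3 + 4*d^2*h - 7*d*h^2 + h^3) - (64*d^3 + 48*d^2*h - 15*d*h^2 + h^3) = -52*d^3 - 44*d^2*h + 8*d*h^2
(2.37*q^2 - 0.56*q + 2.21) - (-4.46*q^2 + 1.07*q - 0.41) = 6.83*q^2 - 1.63*q + 2.62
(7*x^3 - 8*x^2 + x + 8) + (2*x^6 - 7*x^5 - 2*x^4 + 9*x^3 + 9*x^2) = 2*x^6 - 7*x^5 - 2*x^4 + 16*x^3 + x^2 + x + 8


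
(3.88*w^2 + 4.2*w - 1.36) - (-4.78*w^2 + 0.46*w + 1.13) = 8.66*w^2 + 3.74*w - 2.49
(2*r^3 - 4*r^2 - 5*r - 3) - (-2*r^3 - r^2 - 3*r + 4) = 4*r^3 - 3*r^2 - 2*r - 7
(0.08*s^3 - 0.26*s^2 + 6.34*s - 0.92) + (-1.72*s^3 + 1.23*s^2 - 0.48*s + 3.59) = -1.64*s^3 + 0.97*s^2 + 5.86*s + 2.67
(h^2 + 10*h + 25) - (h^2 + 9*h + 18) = h + 7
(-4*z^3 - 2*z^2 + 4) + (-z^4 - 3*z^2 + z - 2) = -z^4 - 4*z^3 - 5*z^2 + z + 2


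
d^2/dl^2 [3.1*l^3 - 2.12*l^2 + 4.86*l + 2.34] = 18.6*l - 4.24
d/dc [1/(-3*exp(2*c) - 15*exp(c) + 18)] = (2*exp(c) + 5)*exp(c)/(3*(exp(2*c) + 5*exp(c) - 6)^2)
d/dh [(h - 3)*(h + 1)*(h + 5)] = 3*h^2 + 6*h - 13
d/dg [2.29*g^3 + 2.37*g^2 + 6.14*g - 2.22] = 6.87*g^2 + 4.74*g + 6.14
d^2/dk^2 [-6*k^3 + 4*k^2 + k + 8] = 8 - 36*k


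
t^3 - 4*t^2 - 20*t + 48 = (t - 6)*(t - 2)*(t + 4)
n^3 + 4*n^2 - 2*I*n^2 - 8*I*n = n*(n + 4)*(n - 2*I)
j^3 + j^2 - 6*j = j*(j - 2)*(j + 3)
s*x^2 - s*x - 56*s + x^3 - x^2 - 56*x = (s + x)*(x - 8)*(x + 7)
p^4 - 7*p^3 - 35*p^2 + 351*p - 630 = (p - 6)*(p - 5)*(p - 3)*(p + 7)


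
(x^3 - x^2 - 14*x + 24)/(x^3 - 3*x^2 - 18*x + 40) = (x - 3)/(x - 5)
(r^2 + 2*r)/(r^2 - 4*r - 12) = r/(r - 6)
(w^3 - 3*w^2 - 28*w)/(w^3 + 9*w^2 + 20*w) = (w - 7)/(w + 5)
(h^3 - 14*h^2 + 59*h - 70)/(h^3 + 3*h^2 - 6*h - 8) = (h^2 - 12*h + 35)/(h^2 + 5*h + 4)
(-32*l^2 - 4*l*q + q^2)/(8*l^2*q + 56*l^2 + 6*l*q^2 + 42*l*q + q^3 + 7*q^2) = (-8*l + q)/(2*l*q + 14*l + q^2 + 7*q)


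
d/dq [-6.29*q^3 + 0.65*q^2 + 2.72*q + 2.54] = -18.87*q^2 + 1.3*q + 2.72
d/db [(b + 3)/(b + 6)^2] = -b/(b + 6)^3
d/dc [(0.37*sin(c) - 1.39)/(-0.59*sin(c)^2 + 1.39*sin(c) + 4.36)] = (0.2183*sin(c)^2 - 1.6402*sin(c) + 3.5453)*cos(c)/(0.3481*sin(c)^4 - 1.6402*sin(c)^3 - 3.2127*sin(c)^2 + 12.1208*sin(c) + 19.0096)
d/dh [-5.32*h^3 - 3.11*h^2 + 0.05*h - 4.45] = -15.96*h^2 - 6.22*h + 0.05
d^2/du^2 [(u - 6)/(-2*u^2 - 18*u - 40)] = (-(u - 6)*(2*u + 9)^2 + 3*(u + 1)*(u^2 + 9*u + 20))/(u^2 + 9*u + 20)^3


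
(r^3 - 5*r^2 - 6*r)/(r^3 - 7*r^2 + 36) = r*(r + 1)/(r^2 - r - 6)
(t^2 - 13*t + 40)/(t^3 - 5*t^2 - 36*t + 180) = (t - 8)/(t^2 - 36)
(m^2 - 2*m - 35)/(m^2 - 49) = (m + 5)/(m + 7)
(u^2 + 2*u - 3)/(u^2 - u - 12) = (u - 1)/(u - 4)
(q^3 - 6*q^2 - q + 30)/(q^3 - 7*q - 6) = (q - 5)/(q + 1)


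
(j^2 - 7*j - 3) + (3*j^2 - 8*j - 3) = 4*j^2 - 15*j - 6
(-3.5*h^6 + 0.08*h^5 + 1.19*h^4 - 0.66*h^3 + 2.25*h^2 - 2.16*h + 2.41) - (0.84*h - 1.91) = -3.5*h^6 + 0.08*h^5 + 1.19*h^4 - 0.66*h^3 + 2.25*h^2 - 3.0*h + 4.32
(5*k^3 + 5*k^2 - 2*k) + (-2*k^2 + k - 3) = 5*k^3 + 3*k^2 - k - 3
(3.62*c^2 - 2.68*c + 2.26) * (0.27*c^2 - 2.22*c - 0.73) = 0.9774*c^4 - 8.76*c^3 + 3.9172*c^2 - 3.0608*c - 1.6498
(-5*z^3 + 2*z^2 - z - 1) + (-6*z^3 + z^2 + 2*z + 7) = -11*z^3 + 3*z^2 + z + 6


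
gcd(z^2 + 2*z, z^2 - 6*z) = z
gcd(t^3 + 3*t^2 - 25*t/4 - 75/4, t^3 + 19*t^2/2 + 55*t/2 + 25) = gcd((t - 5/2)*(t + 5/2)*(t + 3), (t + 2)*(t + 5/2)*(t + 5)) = t + 5/2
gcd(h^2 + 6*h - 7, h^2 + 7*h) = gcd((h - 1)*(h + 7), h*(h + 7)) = h + 7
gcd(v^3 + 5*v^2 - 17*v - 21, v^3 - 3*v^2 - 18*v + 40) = 1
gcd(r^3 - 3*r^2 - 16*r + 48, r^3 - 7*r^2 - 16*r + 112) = r^2 - 16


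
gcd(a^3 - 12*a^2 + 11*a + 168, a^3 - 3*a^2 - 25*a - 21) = a^2 - 4*a - 21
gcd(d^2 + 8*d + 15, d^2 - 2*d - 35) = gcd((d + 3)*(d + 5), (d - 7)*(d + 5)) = d + 5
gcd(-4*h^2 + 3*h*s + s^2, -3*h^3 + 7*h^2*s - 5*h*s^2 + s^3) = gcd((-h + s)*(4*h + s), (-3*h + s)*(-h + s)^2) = -h + s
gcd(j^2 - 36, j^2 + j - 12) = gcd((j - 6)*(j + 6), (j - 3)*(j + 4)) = 1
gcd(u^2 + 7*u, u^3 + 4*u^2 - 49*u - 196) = u + 7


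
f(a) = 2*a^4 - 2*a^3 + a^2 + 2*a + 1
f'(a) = 8*a^3 - 6*a^2 + 2*a + 2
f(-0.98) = 3.73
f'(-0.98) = -13.25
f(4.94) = 985.25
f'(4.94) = 829.89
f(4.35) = 580.12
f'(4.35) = 555.67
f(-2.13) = 61.77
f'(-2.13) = -106.79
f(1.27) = 6.26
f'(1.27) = 11.25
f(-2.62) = 132.83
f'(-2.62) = -188.30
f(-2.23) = 73.15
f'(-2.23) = -121.01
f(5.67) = 1747.02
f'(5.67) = 1278.72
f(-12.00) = 45049.00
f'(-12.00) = -14710.00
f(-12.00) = 45049.00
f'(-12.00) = -14710.00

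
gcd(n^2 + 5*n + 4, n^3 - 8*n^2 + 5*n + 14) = n + 1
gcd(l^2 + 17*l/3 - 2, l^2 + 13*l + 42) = l + 6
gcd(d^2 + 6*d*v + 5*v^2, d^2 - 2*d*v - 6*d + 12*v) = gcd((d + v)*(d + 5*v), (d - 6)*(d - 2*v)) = 1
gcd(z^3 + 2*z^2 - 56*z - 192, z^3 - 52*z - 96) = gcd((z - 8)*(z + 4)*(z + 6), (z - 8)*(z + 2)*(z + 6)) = z^2 - 2*z - 48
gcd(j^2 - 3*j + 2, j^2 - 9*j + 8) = j - 1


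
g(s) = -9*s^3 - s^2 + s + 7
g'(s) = -27*s^2 - 2*s + 1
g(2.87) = -211.13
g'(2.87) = -227.14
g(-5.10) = 1169.75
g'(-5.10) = -691.07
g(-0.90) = 11.85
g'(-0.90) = -19.07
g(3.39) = -351.73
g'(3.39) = -316.07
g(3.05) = -254.61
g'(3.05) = -256.27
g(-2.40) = 123.26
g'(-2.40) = -149.72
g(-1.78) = 52.81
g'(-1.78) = -80.99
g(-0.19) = 6.84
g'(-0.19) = 0.41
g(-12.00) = 15403.00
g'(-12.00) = -3863.00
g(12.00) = -15677.00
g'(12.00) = -3911.00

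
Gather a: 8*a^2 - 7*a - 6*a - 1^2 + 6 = 8*a^2 - 13*a + 5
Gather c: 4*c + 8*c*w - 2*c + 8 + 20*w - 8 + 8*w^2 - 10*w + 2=c*(8*w + 2) + 8*w^2 + 10*w + 2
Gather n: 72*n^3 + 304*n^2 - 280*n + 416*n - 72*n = 72*n^3 + 304*n^2 + 64*n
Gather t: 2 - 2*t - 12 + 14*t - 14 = 12*t - 24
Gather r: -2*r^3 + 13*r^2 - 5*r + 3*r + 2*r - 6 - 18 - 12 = -2*r^3 + 13*r^2 - 36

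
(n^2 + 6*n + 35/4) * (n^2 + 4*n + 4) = n^4 + 10*n^3 + 147*n^2/4 + 59*n + 35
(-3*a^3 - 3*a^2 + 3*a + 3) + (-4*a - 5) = -3*a^3 - 3*a^2 - a - 2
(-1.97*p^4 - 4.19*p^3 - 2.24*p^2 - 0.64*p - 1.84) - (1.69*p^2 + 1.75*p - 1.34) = -1.97*p^4 - 4.19*p^3 - 3.93*p^2 - 2.39*p - 0.5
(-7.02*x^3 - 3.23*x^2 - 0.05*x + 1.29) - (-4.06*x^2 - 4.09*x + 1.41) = -7.02*x^3 + 0.83*x^2 + 4.04*x - 0.12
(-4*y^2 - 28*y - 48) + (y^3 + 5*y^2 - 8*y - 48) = y^3 + y^2 - 36*y - 96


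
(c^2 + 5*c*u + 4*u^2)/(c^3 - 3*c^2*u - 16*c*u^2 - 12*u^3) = (-c - 4*u)/(-c^2 + 4*c*u + 12*u^2)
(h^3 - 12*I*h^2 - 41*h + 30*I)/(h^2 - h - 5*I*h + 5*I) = (h^2 - 7*I*h - 6)/(h - 1)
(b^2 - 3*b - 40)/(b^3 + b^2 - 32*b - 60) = (b - 8)/(b^2 - 4*b - 12)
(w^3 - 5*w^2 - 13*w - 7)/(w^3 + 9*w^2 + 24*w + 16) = (w^2 - 6*w - 7)/(w^2 + 8*w + 16)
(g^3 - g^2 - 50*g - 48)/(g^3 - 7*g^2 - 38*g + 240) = (g + 1)/(g - 5)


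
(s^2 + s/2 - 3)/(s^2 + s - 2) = (s - 3/2)/(s - 1)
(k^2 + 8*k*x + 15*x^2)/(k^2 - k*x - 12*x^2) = (-k - 5*x)/(-k + 4*x)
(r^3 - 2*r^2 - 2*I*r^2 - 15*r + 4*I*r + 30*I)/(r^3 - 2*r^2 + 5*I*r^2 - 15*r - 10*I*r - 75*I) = (r - 2*I)/(r + 5*I)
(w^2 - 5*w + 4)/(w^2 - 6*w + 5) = (w - 4)/(w - 5)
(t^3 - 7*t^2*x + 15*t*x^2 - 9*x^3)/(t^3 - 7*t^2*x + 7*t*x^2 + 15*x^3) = (-t^2 + 4*t*x - 3*x^2)/(-t^2 + 4*t*x + 5*x^2)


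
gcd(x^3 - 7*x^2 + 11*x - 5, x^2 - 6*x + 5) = x^2 - 6*x + 5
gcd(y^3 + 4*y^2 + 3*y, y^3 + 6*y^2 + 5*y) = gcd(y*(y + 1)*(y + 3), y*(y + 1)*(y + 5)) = y^2 + y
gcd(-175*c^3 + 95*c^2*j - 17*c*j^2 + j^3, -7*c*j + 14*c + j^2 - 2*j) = 7*c - j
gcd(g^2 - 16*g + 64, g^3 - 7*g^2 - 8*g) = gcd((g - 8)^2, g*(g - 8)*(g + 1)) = g - 8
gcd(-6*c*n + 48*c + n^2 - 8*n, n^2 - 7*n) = 1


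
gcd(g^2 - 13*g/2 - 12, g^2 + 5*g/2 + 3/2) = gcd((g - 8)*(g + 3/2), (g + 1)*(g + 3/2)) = g + 3/2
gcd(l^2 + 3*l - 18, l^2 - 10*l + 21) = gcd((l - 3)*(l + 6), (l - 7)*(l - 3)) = l - 3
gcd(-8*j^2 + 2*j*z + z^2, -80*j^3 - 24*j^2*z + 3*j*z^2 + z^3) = 4*j + z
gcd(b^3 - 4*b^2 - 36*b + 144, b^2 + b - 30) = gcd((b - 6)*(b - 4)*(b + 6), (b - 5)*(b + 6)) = b + 6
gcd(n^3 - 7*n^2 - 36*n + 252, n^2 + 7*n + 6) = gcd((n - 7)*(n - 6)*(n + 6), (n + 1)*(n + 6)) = n + 6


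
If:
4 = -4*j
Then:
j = -1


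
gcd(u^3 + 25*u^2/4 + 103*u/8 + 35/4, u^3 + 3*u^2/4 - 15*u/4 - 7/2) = u + 7/4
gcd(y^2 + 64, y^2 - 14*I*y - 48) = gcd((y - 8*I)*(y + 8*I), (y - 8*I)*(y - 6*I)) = y - 8*I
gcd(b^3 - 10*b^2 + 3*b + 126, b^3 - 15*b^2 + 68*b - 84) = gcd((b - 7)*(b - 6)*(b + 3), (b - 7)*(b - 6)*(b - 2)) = b^2 - 13*b + 42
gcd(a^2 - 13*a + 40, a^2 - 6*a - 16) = a - 8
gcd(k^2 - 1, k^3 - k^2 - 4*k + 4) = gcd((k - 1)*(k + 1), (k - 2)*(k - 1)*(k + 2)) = k - 1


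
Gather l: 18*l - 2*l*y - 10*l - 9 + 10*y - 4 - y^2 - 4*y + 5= l*(8 - 2*y) - y^2 + 6*y - 8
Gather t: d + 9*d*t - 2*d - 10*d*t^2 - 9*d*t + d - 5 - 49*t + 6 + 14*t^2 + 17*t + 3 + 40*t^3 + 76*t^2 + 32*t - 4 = 40*t^3 + t^2*(90 - 10*d)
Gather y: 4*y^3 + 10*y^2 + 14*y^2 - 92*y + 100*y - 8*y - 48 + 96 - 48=4*y^3 + 24*y^2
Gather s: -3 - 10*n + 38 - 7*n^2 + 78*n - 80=-7*n^2 + 68*n - 45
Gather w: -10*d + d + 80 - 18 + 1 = 63 - 9*d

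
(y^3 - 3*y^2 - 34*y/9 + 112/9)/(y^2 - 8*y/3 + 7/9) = (3*y^2 - 2*y - 16)/(3*y - 1)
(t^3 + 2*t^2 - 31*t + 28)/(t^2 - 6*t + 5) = (t^2 + 3*t - 28)/(t - 5)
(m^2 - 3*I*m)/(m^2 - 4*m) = (m - 3*I)/(m - 4)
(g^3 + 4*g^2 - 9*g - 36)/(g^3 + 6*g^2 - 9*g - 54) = (g + 4)/(g + 6)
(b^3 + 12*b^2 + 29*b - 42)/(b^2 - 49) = (b^2 + 5*b - 6)/(b - 7)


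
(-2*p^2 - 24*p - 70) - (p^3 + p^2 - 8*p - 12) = -p^3 - 3*p^2 - 16*p - 58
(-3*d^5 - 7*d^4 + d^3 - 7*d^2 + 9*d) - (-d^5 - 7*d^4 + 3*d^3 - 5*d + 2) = -2*d^5 - 2*d^3 - 7*d^2 + 14*d - 2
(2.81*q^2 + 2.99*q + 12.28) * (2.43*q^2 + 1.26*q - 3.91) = 6.8283*q^4 + 10.8063*q^3 + 22.6207*q^2 + 3.7819*q - 48.0148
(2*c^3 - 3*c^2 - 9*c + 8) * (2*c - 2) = 4*c^4 - 10*c^3 - 12*c^2 + 34*c - 16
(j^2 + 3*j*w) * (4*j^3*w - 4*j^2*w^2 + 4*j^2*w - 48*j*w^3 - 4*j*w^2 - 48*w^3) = 4*j^5*w + 8*j^4*w^2 + 4*j^4*w - 60*j^3*w^3 + 8*j^3*w^2 - 144*j^2*w^4 - 60*j^2*w^3 - 144*j*w^4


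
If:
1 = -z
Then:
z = -1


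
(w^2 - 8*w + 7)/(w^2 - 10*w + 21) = (w - 1)/(w - 3)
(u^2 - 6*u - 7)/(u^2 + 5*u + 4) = (u - 7)/(u + 4)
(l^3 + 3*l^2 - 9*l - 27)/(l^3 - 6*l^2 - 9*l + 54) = (l + 3)/(l - 6)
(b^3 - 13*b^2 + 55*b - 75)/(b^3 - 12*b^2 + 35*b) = (b^2 - 8*b + 15)/(b*(b - 7))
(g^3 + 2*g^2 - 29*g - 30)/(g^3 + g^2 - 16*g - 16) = (g^2 + g - 30)/(g^2 - 16)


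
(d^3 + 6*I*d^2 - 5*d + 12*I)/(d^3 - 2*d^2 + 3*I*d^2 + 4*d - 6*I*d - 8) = (d + 3*I)/(d - 2)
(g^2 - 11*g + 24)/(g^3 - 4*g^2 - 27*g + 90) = (g - 8)/(g^2 - g - 30)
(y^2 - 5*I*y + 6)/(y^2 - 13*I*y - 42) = (y + I)/(y - 7*I)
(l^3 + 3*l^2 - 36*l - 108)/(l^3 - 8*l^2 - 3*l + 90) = (l + 6)/(l - 5)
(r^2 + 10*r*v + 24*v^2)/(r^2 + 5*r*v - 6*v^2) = (r + 4*v)/(r - v)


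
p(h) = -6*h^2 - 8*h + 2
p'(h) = -12*h - 8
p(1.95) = -36.42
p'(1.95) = -31.40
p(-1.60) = -0.56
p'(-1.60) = 11.20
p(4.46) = -153.03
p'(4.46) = -61.52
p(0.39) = -2.03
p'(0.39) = -12.68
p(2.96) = -74.25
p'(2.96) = -43.52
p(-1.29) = 2.34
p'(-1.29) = 7.48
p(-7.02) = -237.52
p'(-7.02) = 76.24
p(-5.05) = -110.62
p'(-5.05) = 52.60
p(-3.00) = -28.00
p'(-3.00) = 28.00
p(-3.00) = -28.00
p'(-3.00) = 28.00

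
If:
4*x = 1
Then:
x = 1/4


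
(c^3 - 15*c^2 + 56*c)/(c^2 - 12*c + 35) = c*(c - 8)/(c - 5)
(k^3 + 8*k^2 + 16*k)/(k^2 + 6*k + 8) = k*(k + 4)/(k + 2)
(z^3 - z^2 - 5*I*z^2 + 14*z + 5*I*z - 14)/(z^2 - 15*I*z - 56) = (z^2 + z*(-1 + 2*I) - 2*I)/(z - 8*I)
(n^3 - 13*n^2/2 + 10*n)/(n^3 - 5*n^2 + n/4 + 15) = 2*n/(2*n + 3)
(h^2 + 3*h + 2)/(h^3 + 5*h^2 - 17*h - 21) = (h + 2)/(h^2 + 4*h - 21)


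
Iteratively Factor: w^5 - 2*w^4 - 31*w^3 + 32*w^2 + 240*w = (w - 5)*(w^4 + 3*w^3 - 16*w^2 - 48*w) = w*(w - 5)*(w^3 + 3*w^2 - 16*w - 48) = w*(w - 5)*(w + 3)*(w^2 - 16) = w*(w - 5)*(w - 4)*(w + 3)*(w + 4)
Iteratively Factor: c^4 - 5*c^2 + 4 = (c + 1)*(c^3 - c^2 - 4*c + 4) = (c - 1)*(c + 1)*(c^2 - 4) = (c - 2)*(c - 1)*(c + 1)*(c + 2)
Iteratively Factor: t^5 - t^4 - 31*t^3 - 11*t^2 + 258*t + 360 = (t + 3)*(t^4 - 4*t^3 - 19*t^2 + 46*t + 120) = (t - 4)*(t + 3)*(t^3 - 19*t - 30) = (t - 5)*(t - 4)*(t + 3)*(t^2 + 5*t + 6) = (t - 5)*(t - 4)*(t + 3)^2*(t + 2)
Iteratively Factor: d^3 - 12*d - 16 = (d + 2)*(d^2 - 2*d - 8) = (d + 2)^2*(d - 4)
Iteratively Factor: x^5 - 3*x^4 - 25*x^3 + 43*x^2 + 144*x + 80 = (x - 5)*(x^4 + 2*x^3 - 15*x^2 - 32*x - 16) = (x - 5)*(x + 4)*(x^3 - 2*x^2 - 7*x - 4) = (x - 5)*(x - 4)*(x + 4)*(x^2 + 2*x + 1) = (x - 5)*(x - 4)*(x + 1)*(x + 4)*(x + 1)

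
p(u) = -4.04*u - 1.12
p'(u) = -4.04000000000000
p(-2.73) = 9.91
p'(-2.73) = -4.04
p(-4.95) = 18.88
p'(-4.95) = -4.04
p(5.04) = -21.48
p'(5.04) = -4.04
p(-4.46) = 16.90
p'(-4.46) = -4.04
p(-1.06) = 3.16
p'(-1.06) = -4.04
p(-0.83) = 2.23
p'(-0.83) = -4.04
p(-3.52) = 13.10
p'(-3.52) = -4.04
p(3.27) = -14.33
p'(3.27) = -4.04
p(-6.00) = 23.12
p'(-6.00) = -4.04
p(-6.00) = 23.12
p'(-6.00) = -4.04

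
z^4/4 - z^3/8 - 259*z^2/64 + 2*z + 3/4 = (z/4 + 1)*(z - 4)*(z - 3/4)*(z + 1/4)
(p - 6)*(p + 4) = p^2 - 2*p - 24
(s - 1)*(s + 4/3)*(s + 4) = s^3 + 13*s^2/3 - 16/3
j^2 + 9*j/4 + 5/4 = (j + 1)*(j + 5/4)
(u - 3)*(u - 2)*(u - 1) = u^3 - 6*u^2 + 11*u - 6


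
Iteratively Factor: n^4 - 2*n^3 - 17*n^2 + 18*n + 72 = (n - 3)*(n^3 + n^2 - 14*n - 24) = (n - 4)*(n - 3)*(n^2 + 5*n + 6) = (n - 4)*(n - 3)*(n + 2)*(n + 3)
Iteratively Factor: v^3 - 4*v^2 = (v - 4)*(v^2) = v*(v - 4)*(v)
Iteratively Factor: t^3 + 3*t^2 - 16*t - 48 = (t + 4)*(t^2 - t - 12) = (t - 4)*(t + 4)*(t + 3)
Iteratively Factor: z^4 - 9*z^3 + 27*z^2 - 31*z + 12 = (z - 4)*(z^3 - 5*z^2 + 7*z - 3) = (z - 4)*(z - 1)*(z^2 - 4*z + 3) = (z - 4)*(z - 3)*(z - 1)*(z - 1)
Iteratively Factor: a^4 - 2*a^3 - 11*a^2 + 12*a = (a - 1)*(a^3 - a^2 - 12*a) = (a - 1)*(a + 3)*(a^2 - 4*a) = a*(a - 1)*(a + 3)*(a - 4)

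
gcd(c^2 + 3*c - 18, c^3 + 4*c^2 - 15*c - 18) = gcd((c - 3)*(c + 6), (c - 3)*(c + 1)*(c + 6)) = c^2 + 3*c - 18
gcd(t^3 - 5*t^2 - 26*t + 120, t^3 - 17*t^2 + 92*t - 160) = t - 4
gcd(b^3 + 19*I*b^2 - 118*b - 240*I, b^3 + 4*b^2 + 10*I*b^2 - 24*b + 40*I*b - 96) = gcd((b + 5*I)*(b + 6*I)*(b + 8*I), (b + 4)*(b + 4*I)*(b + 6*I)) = b + 6*I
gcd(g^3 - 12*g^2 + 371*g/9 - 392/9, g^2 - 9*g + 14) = g - 7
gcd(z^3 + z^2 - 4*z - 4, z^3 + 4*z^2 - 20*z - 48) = z + 2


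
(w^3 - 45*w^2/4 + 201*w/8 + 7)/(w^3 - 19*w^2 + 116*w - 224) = (8*w^2 - 26*w - 7)/(8*(w^2 - 11*w + 28))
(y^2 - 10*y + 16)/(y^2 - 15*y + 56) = (y - 2)/(y - 7)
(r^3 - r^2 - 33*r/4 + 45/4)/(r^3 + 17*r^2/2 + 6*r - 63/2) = (r - 5/2)/(r + 7)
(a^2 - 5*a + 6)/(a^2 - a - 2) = (a - 3)/(a + 1)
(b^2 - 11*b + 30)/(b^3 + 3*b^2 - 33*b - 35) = (b - 6)/(b^2 + 8*b + 7)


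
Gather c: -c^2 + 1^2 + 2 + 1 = 4 - c^2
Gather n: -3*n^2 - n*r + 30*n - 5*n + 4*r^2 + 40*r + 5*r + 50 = -3*n^2 + n*(25 - r) + 4*r^2 + 45*r + 50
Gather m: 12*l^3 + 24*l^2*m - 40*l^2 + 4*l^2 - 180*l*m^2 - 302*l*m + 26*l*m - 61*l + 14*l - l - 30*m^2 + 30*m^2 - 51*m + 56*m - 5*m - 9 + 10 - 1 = 12*l^3 - 36*l^2 - 180*l*m^2 - 48*l + m*(24*l^2 - 276*l)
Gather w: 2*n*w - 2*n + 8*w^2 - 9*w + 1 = -2*n + 8*w^2 + w*(2*n - 9) + 1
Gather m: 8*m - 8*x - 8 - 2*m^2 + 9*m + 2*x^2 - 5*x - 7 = -2*m^2 + 17*m + 2*x^2 - 13*x - 15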